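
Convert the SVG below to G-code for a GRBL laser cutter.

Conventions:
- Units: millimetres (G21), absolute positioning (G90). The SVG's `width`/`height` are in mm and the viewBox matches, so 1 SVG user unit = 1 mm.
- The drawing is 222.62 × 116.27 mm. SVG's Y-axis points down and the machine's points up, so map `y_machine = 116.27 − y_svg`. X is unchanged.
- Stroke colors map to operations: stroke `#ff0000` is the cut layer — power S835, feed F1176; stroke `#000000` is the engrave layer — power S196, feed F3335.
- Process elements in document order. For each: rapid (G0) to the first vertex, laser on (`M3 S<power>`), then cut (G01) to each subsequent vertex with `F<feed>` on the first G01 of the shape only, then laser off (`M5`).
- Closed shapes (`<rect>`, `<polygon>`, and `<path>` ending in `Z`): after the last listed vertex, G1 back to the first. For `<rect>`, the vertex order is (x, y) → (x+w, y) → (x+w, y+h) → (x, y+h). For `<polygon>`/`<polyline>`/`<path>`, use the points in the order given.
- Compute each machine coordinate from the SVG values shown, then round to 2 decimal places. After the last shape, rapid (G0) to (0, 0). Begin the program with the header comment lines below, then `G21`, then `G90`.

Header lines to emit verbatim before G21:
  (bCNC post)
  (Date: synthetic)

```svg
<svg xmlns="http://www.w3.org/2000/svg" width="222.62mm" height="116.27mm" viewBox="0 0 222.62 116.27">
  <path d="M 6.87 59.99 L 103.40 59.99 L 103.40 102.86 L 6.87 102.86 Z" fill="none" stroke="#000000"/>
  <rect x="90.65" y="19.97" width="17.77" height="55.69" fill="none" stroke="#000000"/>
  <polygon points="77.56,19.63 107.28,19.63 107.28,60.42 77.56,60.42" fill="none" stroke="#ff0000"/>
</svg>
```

(bCNC post)
(Date: synthetic)
G21
G90
G0 X6.87 Y56.28
M3 S196
G01 X103.40 Y56.28 F3335
G01 X103.40 Y13.41
G01 X6.87 Y13.41
G01 X6.87 Y56.28
M5
G0 X90.65 Y96.30
M3 S196
G01 X108.42 Y96.30 F3335
G01 X108.42 Y40.61
G01 X90.65 Y40.61
G01 X90.65 Y96.30
M5
G0 X77.56 Y96.64
M3 S835
G01 X107.28 Y96.64 F1176
G01 X107.28 Y55.85
G01 X77.56 Y55.85
G01 X77.56 Y96.64
M5
G0 X0.00 Y0.00

Since the viewBox matches the mm dimensions, user units are millimetres directly. The only transform is the Y-flip y_m = 116.27 − y_svg.

Shape 1 is a rectangle drawn with `<path>`. Its stroke #000000 means engrave at S196, F3335. After flipping Y the toolpath is (6.87,56.28) → (103.40,56.28) → (103.40,13.41) → (6.87,13.41) → (6.87,56.28), returning to the start.

Shape 2 is a rectangle drawn with `<rect>`. Its stroke #000000 means engrave at S196, F3335. After flipping Y the toolpath is (90.65,96.30) → (108.42,96.30) → (108.42,40.61) → (90.65,40.61) → (90.65,96.30), returning to the start.

Shape 3 is a rectangle drawn with `<polygon>`. Its stroke #ff0000 means cut at S835, F1176. After flipping Y the toolpath is (77.56,96.64) → (107.28,96.64) → (107.28,55.85) → (77.56,55.85) → (77.56,96.64), returning to the start.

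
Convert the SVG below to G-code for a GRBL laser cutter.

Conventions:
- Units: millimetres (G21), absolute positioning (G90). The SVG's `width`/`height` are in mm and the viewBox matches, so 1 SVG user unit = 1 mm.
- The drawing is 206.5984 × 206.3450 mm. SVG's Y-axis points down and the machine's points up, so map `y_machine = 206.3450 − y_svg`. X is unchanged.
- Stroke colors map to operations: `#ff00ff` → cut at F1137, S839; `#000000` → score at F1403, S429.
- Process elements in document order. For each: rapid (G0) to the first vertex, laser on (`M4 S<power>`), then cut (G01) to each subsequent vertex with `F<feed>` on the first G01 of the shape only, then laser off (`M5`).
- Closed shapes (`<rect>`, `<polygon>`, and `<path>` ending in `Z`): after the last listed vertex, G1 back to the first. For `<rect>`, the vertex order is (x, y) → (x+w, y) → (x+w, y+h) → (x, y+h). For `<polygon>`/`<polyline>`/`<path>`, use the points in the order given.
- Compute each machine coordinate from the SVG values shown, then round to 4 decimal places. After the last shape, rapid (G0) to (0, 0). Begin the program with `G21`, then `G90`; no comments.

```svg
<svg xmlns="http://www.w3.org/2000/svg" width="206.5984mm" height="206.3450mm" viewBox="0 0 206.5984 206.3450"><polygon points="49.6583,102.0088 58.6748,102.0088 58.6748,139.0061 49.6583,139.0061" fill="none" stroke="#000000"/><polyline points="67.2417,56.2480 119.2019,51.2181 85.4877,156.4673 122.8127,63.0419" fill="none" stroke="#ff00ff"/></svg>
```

viewBox `0 0 206.5984 206.3450` with mm width/height → 1 unit = 1 mm. Flip: y_m = 206.3450 − y_svg.

**Shape 1** — `<polygon>` rectangle, stroke `#000000` → score (S429, F1403). Machine vertices: (49.6583,104.3362) → (58.6748,104.3362) → (58.6748,67.3389) → (49.6583,67.3389) → (49.6583,104.3362). Closed: final G1 returns to the first vertex.

**Shape 2** — `<polyline>` open polyline, stroke `#ff00ff` → cut (S839, F1137). Machine vertices: (67.2417,150.0970) → (119.2019,155.1269) → (85.4877,49.8777) → (122.8127,143.3031). Open path.

G21
G90
G0 X49.6583 Y104.3362
M4 S429
G01 X58.6748 Y104.3362 F1403
G01 X58.6748 Y67.3389
G01 X49.6583 Y67.3389
G01 X49.6583 Y104.3362
M5
G0 X67.2417 Y150.0970
M4 S839
G01 X119.2019 Y155.1269 F1137
G01 X85.4877 Y49.8777
G01 X122.8127 Y143.3031
M5
G0 X0.0000 Y0.0000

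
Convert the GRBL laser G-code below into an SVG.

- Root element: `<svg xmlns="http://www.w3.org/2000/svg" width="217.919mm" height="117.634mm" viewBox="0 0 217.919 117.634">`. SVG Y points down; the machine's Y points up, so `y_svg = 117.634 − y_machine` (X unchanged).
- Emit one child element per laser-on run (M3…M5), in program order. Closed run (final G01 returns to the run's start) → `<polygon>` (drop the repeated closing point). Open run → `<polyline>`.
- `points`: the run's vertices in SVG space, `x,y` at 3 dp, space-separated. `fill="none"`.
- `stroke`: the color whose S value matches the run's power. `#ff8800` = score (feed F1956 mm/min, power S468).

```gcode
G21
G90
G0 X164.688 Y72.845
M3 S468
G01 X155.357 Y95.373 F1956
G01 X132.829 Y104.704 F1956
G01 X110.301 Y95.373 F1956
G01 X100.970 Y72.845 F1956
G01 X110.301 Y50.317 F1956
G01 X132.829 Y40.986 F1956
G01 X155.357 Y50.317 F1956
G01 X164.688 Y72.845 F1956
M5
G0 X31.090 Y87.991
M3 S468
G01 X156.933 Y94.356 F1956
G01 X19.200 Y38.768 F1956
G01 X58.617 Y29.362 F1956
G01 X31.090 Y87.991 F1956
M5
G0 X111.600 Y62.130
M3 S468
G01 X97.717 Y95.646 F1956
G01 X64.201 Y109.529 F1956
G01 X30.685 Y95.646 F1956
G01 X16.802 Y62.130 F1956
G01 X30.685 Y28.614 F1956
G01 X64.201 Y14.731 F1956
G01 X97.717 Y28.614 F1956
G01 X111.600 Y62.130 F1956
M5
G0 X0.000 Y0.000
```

<svg xmlns="http://www.w3.org/2000/svg" width="217.919mm" height="117.634mm" viewBox="0 0 217.919 117.634">
  <polygon points="164.688,44.789 155.357,22.261 132.829,12.930 110.301,22.261 100.970,44.789 110.301,67.317 132.829,76.648 155.357,67.317" fill="none" stroke="#ff8800"/>
  <polygon points="31.090,29.643 156.933,23.278 19.200,78.866 58.617,88.272" fill="none" stroke="#ff8800"/>
  <polygon points="111.600,55.504 97.717,21.988 64.201,8.105 30.685,21.988 16.802,55.504 30.685,89.020 64.201,102.903 97.717,89.020" fill="none" stroke="#ff8800"/>
</svg>

y_svg = 117.634 − y_m. Every run uses S468, so all elements get stroke `#ff8800` (score).

[1] closed run; points: 164.688,44.789 155.357,22.261 132.829,12.930 110.301,22.261 100.970,44.789 110.301,67.317 132.829,76.648 155.357,67.317

[2] closed run; points: 31.090,29.643 156.933,23.278 19.200,78.866 58.617,88.272

[3] closed run; points: 111.600,55.504 97.717,21.988 64.201,8.105 30.685,21.988 16.802,55.504 30.685,89.020 64.201,102.903 97.717,89.020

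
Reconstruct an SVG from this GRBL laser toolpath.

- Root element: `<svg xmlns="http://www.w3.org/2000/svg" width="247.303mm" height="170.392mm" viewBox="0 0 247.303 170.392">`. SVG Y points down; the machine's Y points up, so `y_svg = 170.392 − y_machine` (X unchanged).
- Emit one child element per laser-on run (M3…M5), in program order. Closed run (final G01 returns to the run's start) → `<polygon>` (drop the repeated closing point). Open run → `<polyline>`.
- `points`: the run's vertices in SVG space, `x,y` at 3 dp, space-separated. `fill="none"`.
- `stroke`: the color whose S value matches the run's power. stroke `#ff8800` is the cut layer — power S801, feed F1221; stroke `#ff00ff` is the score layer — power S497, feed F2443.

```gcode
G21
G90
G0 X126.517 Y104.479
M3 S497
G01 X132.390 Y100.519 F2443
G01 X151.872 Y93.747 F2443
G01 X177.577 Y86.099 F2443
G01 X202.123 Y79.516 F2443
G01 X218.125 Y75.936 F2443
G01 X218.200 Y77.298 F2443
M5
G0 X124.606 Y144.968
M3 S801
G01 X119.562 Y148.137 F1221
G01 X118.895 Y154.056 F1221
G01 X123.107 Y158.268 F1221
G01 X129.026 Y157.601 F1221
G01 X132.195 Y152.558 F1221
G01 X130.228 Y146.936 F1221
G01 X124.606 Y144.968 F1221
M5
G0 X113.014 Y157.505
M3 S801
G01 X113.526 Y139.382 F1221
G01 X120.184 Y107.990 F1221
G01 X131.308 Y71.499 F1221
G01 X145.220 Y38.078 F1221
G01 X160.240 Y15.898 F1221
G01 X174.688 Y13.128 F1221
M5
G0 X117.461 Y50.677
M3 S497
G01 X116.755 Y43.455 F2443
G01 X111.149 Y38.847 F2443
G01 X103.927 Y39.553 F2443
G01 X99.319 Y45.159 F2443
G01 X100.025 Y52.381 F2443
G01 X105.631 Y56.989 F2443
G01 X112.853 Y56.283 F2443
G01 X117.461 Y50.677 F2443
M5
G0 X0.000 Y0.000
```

Each laser-on run becomes one SVG element. Flip Y back into SVG space with y_svg = 170.392 − y_machine.

Run 1: the run's S497 means `#ff00ff` (score). The run is open, so emit a `<polyline>` with points (Y-flipped): 126.517,65.913 132.390,69.873 151.872,76.645 177.577,84.293 202.123,90.876 218.125,94.456 218.200,93.094.

Run 2: the run's S801 means `#ff8800` (cut). The run returns to its start, so emit a `<polygon>` with points (Y-flipped): 124.606,25.424 119.562,22.255 118.895,16.336 123.107,12.124 129.026,12.791 132.195,17.834 130.228,23.456.

Run 3: the run's S801 means `#ff8800` (cut). The run is open, so emit a `<polyline>` with points (Y-flipped): 113.014,12.887 113.526,31.010 120.184,62.402 131.308,98.893 145.220,132.314 160.240,154.494 174.688,157.264.

Run 4: S497 ⇒ score layer `#ff00ff`. The run returns to its start, so emit a `<polygon>` with points (Y-flipped): 117.461,119.715 116.755,126.937 111.149,131.545 103.927,130.839 99.319,125.233 100.025,118.011 105.631,113.403 112.853,114.109.

<svg xmlns="http://www.w3.org/2000/svg" width="247.303mm" height="170.392mm" viewBox="0 0 247.303 170.392">
  <polyline points="126.517,65.913 132.390,69.873 151.872,76.645 177.577,84.293 202.123,90.876 218.125,94.456 218.200,93.094" fill="none" stroke="#ff00ff"/>
  <polygon points="124.606,25.424 119.562,22.255 118.895,16.336 123.107,12.124 129.026,12.791 132.195,17.834 130.228,23.456" fill="none" stroke="#ff8800"/>
  <polyline points="113.014,12.887 113.526,31.010 120.184,62.402 131.308,98.893 145.220,132.314 160.240,154.494 174.688,157.264" fill="none" stroke="#ff8800"/>
  <polygon points="117.461,119.715 116.755,126.937 111.149,131.545 103.927,130.839 99.319,125.233 100.025,118.011 105.631,113.403 112.853,114.109" fill="none" stroke="#ff00ff"/>
</svg>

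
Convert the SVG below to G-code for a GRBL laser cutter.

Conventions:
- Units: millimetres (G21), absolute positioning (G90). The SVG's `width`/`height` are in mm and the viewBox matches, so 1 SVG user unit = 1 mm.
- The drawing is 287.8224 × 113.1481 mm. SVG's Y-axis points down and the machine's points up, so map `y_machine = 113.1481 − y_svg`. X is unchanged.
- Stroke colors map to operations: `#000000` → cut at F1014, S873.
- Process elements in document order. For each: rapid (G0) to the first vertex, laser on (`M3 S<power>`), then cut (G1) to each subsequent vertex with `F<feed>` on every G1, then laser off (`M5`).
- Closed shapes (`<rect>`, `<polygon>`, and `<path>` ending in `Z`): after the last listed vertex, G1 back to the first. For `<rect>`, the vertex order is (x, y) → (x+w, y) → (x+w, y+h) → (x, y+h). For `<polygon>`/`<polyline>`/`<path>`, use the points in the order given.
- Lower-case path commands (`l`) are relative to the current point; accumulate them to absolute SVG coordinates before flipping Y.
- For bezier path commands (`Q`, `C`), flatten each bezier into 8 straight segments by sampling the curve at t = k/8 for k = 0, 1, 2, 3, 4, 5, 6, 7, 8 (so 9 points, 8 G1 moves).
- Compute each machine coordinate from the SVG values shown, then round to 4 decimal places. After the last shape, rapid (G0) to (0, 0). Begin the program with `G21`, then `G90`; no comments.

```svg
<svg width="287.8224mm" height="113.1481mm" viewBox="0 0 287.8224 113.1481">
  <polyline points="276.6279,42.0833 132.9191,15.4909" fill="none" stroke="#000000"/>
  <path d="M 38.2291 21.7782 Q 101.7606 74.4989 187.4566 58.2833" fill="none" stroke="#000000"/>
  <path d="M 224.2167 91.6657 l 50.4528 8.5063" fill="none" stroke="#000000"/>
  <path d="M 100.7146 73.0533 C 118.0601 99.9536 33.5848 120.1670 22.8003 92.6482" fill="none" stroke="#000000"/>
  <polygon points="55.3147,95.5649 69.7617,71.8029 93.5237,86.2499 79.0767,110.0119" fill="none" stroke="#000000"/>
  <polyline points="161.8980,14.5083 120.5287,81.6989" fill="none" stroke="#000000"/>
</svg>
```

Since the viewBox matches the mm dimensions, user units are millimetres directly. The only transform is the Y-flip y_m = 113.1481 − y_svg.

Shape 1 is a line segment drawn with `<polyline>`. Its stroke #000000 means cut at S873, F1014. After flipping Y the toolpath is (276.6279,71.0648) → (132.9191,97.6572).

Shape 2 is a quadratic bezier drawn with `<path>`. Its stroke #000000 means cut at S873, F1014. After flipping Y the toolpath is (38.2291,91.3699) → (54.4583,79.2669) → (71.3801,69.3181) → (88.9946,61.5235) → (107.3017,55.8833) → (126.3015,52.3973) → (145.9939,51.0655) → (166.3789,51.8880) → (187.4566,54.8648).

Shape 3 is a line segment drawn with `<path>`. Its stroke #000000 means cut at S873, F1014. After flipping Y the toolpath is (224.2167,21.4824) → (274.6695,12.9761).

Shape 4 is a cubic bezier drawn with `<path>`. Its stroke #000000 means cut at S873, F1014. After flipping Y the toolpath is (100.7146,40.0948) → (102.7891,30.4008) → (97.3747,21.8147) → (86.5281,14.8175) → (72.3062,9.8902) → (56.7657,7.5138) → (41.9633,8.1693) → (29.9559,12.3376) → (22.8003,20.4999).

Shape 5 is a regular polygon drawn with `<polygon>`. Its stroke #000000 means cut at S873, F1014. After flipping Y the toolpath is (55.3147,17.5832) → (69.7617,41.3452) → (93.5237,26.8982) → (79.0767,3.1362) → (55.3147,17.5832), returning to the start.

Shape 6 is a line segment drawn with `<polyline>`. Its stroke #000000 means cut at S873, F1014. After flipping Y the toolpath is (161.8980,98.6398) → (120.5287,31.4492).

G21
G90
G0 X276.6279 Y71.0648
M3 S873
G1 X132.9191 Y97.6572 F1014
M5
G0 X38.2291 Y91.3699
M3 S873
G1 X54.4583 Y79.2669 F1014
G1 X71.3801 Y69.3181 F1014
G1 X88.9946 Y61.5235 F1014
G1 X107.3017 Y55.8833 F1014
G1 X126.3015 Y52.3973 F1014
G1 X145.9939 Y51.0655 F1014
G1 X166.3789 Y51.8880 F1014
G1 X187.4566 Y54.8648 F1014
M5
G0 X224.2167 Y21.4824
M3 S873
G1 X274.6695 Y12.9761 F1014
M5
G0 X100.7146 Y40.0948
M3 S873
G1 X102.7891 Y30.4008 F1014
G1 X97.3747 Y21.8147 F1014
G1 X86.5281 Y14.8175 F1014
G1 X72.3062 Y9.8902 F1014
G1 X56.7657 Y7.5138 F1014
G1 X41.9633 Y8.1693 F1014
G1 X29.9559 Y12.3376 F1014
G1 X22.8003 Y20.4999 F1014
M5
G0 X55.3147 Y17.5832
M3 S873
G1 X69.7617 Y41.3452 F1014
G1 X93.5237 Y26.8982 F1014
G1 X79.0767 Y3.1362 F1014
G1 X55.3147 Y17.5832 F1014
M5
G0 X161.8980 Y98.6398
M3 S873
G1 X120.5287 Y31.4492 F1014
M5
G0 X0.0000 Y0.0000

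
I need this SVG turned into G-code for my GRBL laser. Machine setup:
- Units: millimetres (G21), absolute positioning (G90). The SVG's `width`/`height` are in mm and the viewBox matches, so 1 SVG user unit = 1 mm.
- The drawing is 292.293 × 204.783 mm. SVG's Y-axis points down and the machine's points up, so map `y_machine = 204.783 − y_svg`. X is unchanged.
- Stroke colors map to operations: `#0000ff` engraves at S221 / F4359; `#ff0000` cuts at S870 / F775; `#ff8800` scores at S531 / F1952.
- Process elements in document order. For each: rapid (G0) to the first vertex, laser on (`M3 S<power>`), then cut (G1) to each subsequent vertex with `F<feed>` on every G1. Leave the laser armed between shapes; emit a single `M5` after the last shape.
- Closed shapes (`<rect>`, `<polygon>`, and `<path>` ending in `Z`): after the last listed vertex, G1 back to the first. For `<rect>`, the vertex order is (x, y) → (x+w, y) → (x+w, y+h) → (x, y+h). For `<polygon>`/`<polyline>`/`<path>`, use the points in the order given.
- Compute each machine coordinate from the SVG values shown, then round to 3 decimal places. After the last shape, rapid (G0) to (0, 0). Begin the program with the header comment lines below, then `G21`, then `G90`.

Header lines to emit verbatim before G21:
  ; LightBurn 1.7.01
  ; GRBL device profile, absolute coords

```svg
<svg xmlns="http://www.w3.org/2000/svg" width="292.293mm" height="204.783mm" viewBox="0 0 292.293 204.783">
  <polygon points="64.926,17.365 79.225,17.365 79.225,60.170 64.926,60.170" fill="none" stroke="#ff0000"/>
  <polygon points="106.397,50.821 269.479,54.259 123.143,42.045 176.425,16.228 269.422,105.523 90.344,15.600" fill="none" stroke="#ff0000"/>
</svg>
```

Since the viewBox matches the mm dimensions, user units are millimetres directly. The only transform is the Y-flip y_m = 204.783 − y_svg.

Shape 1 is a rectangle drawn with `<polygon>`. Its stroke #ff0000 means cut at S870, F775. After flipping Y the toolpath is (64.926,187.418) → (79.225,187.418) → (79.225,144.613) → (64.926,144.613) → (64.926,187.418), returning to the start.

Shape 2 is a closed polygon drawn with `<polygon>`. Its stroke #ff0000 means cut at S870, F775. After flipping Y the toolpath is (106.397,153.962) → (269.479,150.524) → (123.143,162.738) → (176.425,188.555) → (269.422,99.260) → (90.344,189.183) → (106.397,153.962), returning to the start.

; LightBurn 1.7.01
; GRBL device profile, absolute coords
G21
G90
G0 X64.926 Y187.418
M3 S870
G1 X79.225 Y187.418 F775
G1 X79.225 Y144.613 F775
G1 X64.926 Y144.613 F775
G1 X64.926 Y187.418 F775
G0 X106.397 Y153.962
M3 S870
G1 X269.479 Y150.524 F775
G1 X123.143 Y162.738 F775
G1 X176.425 Y188.555 F775
G1 X269.422 Y99.260 F775
G1 X90.344 Y189.183 F775
G1 X106.397 Y153.962 F775
M5
G0 X0.000 Y0.000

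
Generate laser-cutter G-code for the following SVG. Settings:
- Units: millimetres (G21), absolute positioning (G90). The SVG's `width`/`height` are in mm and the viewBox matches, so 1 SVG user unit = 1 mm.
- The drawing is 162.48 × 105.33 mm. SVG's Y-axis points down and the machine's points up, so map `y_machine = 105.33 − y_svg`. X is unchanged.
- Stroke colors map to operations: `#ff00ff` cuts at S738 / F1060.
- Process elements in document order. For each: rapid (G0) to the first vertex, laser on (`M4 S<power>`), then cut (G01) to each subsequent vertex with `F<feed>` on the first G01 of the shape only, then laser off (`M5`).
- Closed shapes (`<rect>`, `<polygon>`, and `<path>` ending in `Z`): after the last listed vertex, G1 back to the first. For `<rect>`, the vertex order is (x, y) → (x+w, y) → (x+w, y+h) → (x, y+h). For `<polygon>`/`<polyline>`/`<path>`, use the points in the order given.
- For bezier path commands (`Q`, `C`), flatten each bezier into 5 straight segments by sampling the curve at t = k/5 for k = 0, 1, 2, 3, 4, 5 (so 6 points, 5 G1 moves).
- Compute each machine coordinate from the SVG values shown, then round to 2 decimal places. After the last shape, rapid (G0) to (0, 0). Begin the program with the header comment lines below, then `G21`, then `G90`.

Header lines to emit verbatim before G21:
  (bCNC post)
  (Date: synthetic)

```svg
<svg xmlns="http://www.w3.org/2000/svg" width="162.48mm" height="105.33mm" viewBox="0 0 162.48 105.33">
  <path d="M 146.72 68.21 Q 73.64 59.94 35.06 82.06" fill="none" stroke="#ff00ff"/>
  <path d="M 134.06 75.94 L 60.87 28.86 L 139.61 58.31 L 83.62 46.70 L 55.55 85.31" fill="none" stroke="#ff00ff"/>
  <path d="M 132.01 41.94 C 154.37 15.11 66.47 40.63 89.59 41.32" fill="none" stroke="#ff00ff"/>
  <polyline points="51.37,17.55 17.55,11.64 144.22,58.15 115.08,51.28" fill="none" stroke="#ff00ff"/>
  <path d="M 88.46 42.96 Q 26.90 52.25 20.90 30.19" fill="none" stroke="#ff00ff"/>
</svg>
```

(bCNC post)
(Date: synthetic)
G21
G90
G0 X146.72 Y37.12
M4 S738
G01 X118.87 Y39.21 F1060
G01 X93.78 Y38.87
G01 X71.44 Y36.10
G01 X51.87 Y30.90
G01 X35.06 Y23.27
M5
G0 X134.06 Y29.39
M4 S738
G01 X60.87 Y76.47 F1060
G01 X139.61 Y47.02
G01 X83.62 Y58.63
G01 X55.55 Y20.02
M5
G0 X132.01 Y63.39
M4 S738
G01 X133.97 Y73.82 F1060
G01 X120.08 Y75.40
G01 X100.97 Y71.82
G01 X87.27 Y66.79
G01 X89.59 Y64.01
M5
G0 X51.37 Y87.78
M4 S738
G01 X17.55 Y93.69 F1060
G01 X144.22 Y47.18
G01 X115.08 Y54.05
M5
G0 X88.46 Y62.37
M4 S738
G01 X66.06 Y59.91 F1060
G01 X48.10 Y59.95
G01 X34.59 Y62.51
G01 X25.52 Y67.57
G01 X20.90 Y75.14
M5
G0 X0.00 Y0.00

1 u = 1 mm; y_m = 105.33 − y.

[1] `<path>` quadratic bezier, #ff00ff→cut S738 F1060: (146.72,37.12) → (118.87,39.21) → (93.78,38.87) → (71.44,36.10) → (51.87,30.90) → (35.06,23.27)

[2] `<path>` open polyline, #ff00ff→cut S738 F1060: (134.06,29.39) → (60.87,76.47) → (139.61,47.02) → (83.62,58.63) → (55.55,20.02)

[3] `<path>` cubic bezier, #ff00ff→cut S738 F1060: (132.01,63.39) → (133.97,73.82) → (120.08,75.40) → (100.97,71.82) → (87.27,66.79) → (89.59,64.01)

[4] `<polyline>` open polyline, #ff00ff→cut S738 F1060: (51.37,87.78) → (17.55,93.69) → (144.22,47.18) → (115.08,54.05)

[5] `<path>` quadratic bezier, #ff00ff→cut S738 F1060: (88.46,62.37) → (66.06,59.91) → (48.10,59.95) → (34.59,62.51) → (25.52,67.57) → (20.90,75.14)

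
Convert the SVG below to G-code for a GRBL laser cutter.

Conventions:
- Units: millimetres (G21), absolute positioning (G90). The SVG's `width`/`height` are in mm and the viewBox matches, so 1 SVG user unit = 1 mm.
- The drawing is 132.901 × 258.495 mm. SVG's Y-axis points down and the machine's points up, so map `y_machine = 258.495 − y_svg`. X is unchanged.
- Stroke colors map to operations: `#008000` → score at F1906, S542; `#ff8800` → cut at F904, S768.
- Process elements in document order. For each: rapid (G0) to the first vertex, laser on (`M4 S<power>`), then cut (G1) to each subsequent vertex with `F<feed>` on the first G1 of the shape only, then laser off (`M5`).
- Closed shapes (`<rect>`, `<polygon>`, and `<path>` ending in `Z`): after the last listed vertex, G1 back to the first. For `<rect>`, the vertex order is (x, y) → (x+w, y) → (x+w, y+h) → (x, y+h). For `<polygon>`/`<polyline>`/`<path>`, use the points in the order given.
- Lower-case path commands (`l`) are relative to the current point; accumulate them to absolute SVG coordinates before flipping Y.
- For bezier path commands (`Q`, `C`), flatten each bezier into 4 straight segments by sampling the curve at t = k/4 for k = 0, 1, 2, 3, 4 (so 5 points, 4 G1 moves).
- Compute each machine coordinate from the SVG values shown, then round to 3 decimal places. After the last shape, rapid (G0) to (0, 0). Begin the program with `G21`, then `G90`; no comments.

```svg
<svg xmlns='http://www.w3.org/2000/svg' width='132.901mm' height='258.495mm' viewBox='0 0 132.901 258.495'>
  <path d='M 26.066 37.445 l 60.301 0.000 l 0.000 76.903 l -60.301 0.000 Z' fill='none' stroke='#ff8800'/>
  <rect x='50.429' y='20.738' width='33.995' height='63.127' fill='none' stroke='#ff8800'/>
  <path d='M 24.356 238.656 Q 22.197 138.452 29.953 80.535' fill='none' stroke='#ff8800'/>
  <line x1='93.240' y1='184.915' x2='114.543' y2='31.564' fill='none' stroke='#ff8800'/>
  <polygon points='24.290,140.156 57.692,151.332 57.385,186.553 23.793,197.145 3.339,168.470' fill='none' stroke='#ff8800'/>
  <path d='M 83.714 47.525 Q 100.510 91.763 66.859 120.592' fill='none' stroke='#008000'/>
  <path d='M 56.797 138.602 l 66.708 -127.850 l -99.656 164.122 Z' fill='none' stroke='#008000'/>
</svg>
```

1 u = 1 mm; y_m = 258.495 − y.

[1] `<path>` rectangle, #ff8800→cut S768 F904: (26.066,221.050) → (86.367,221.050) → (86.367,144.147) → (26.066,144.147) → (26.066,221.050) (closed)

[2] `<rect>` rectangle, #ff8800→cut S768 F904: (50.429,237.757) → (84.424,237.757) → (84.424,174.630) → (50.429,174.630) → (50.429,237.757) (closed)

[3] `<path>` quadratic bezier, #ff8800→cut S768 F904: (24.356,19.839) → (23.896,67.298) → (24.676,109.471) → (26.695,146.359) → (29.953,177.960)

[4] `<line>` line segment, #ff8800→cut S768 F904: (93.240,73.580) → (114.543,226.931)

[5] `<polygon>` regular polygon, #ff8800→cut S768 F904: (24.290,118.339) → (57.692,107.163) → (57.385,71.942) → (23.793,61.350) → (3.339,90.025) → (24.290,118.339) (closed)

[6] `<path>` quadratic bezier, #008000→score S542 F1906: (83.714,210.970) → (88.959,189.814) → (87.898,170.584) → (80.532,153.281) → (66.859,137.903)

[7] `<path>` closed polygon, #008000→score S542 F1906: (56.797,119.893) → (123.505,247.743) → (23.849,83.621) → (56.797,119.893) (closed)

G21
G90
G0 X26.066 Y221.050
M4 S768
G1 X86.367 Y221.050 F904
G1 X86.367 Y144.147
G1 X26.066 Y144.147
G1 X26.066 Y221.050
M5
G0 X50.429 Y237.757
M4 S768
G1 X84.424 Y237.757 F904
G1 X84.424 Y174.630
G1 X50.429 Y174.630
G1 X50.429 Y237.757
M5
G0 X24.356 Y19.839
M4 S768
G1 X23.896 Y67.298 F904
G1 X24.676 Y109.471
G1 X26.695 Y146.359
G1 X29.953 Y177.960
M5
G0 X93.240 Y73.580
M4 S768
G1 X114.543 Y226.931 F904
M5
G0 X24.290 Y118.339
M4 S768
G1 X57.692 Y107.163 F904
G1 X57.385 Y71.942
G1 X23.793 Y61.350
G1 X3.339 Y90.025
G1 X24.290 Y118.339
M5
G0 X83.714 Y210.970
M4 S542
G1 X88.959 Y189.814 F1906
G1 X87.898 Y170.584
G1 X80.532 Y153.281
G1 X66.859 Y137.903
M5
G0 X56.797 Y119.893
M4 S542
G1 X123.505 Y247.743 F1906
G1 X23.849 Y83.621
G1 X56.797 Y119.893
M5
G0 X0.000 Y0.000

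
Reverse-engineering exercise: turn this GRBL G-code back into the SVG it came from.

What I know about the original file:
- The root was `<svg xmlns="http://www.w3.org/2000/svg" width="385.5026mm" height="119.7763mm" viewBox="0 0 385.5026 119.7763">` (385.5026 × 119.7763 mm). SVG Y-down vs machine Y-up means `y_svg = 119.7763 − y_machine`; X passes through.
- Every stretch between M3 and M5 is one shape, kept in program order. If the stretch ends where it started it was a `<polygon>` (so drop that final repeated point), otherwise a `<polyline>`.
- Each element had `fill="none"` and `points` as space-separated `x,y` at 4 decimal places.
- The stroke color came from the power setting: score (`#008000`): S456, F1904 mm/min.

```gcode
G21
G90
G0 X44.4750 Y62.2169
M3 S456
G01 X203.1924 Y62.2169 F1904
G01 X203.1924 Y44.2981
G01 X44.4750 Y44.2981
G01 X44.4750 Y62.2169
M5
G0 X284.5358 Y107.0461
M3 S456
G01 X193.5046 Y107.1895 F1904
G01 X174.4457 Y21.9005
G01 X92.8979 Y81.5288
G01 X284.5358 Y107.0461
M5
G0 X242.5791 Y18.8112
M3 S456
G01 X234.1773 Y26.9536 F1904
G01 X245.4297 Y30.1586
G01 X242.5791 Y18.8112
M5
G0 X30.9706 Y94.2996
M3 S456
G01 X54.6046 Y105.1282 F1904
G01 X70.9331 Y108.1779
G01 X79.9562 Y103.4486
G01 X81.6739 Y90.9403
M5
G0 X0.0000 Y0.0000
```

Each laser-on run becomes one SVG element. Flip Y back into SVG space with y_svg = 119.7763 − y_machine. Every run uses S456, so all elements get stroke `#008000` (score).

Run 1: The run returns to its start, so emit a `<polygon>` with points (Y-flipped): 44.4750,57.5594 203.1924,57.5594 203.1924,75.4782 44.4750,75.4782.

Run 2: The run returns to its start, so emit a `<polygon>` with points (Y-flipped): 284.5358,12.7302 193.5046,12.5868 174.4457,97.8758 92.8979,38.2475.

Run 3: The run returns to its start, so emit a `<polygon>` with points (Y-flipped): 242.5791,100.9651 234.1773,92.8227 245.4297,89.6177.

Run 4: The run is open, so emit a `<polyline>` with points (Y-flipped): 30.9706,25.4767 54.6046,14.6481 70.9331,11.5984 79.9562,16.3277 81.6739,28.8360.

<svg xmlns="http://www.w3.org/2000/svg" width="385.5026mm" height="119.7763mm" viewBox="0 0 385.5026 119.7763">
  <polygon points="44.4750,57.5594 203.1924,57.5594 203.1924,75.4782 44.4750,75.4782" fill="none" stroke="#008000"/>
  <polygon points="284.5358,12.7302 193.5046,12.5868 174.4457,97.8758 92.8979,38.2475" fill="none" stroke="#008000"/>
  <polygon points="242.5791,100.9651 234.1773,92.8227 245.4297,89.6177" fill="none" stroke="#008000"/>
  <polyline points="30.9706,25.4767 54.6046,14.6481 70.9331,11.5984 79.9562,16.3277 81.6739,28.8360" fill="none" stroke="#008000"/>
</svg>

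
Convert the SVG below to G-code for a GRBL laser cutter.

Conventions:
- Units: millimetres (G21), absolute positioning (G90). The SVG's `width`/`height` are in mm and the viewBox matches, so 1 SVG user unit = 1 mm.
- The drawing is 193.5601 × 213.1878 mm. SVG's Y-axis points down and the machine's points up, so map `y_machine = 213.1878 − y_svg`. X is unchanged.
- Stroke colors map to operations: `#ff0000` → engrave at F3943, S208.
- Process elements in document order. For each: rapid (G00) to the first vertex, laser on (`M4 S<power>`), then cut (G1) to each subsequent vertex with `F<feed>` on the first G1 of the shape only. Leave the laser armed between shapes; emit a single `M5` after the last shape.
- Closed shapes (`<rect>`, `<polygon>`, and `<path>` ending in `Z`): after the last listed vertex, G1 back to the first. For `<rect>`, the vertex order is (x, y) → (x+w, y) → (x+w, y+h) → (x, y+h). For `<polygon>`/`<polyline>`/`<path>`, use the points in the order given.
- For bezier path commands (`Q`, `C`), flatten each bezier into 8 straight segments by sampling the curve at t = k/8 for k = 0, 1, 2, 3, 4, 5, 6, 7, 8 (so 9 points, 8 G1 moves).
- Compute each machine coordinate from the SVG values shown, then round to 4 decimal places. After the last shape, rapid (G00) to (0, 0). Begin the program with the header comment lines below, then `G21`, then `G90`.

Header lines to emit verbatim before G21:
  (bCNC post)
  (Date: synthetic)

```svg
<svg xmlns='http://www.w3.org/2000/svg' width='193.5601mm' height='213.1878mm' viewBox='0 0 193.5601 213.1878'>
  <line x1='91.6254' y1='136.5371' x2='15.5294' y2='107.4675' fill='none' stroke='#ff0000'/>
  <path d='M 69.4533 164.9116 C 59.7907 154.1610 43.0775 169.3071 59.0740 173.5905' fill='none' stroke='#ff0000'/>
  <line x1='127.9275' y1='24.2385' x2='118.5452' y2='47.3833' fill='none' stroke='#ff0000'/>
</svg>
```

(bCNC post)
(Date: synthetic)
G21
G90
G00 X91.6254 Y76.6507
M4 S208
G1 X15.5294 Y105.7203 F3943
G00 X69.4533 Y48.2762
M4 S208
G1 X65.5770 Y51.1656 F3943
G1 X61.5056 Y52.0579
G1 X57.7051 Y51.3839
G1 X54.6415 Y49.5745
G1 X52.7806 Y47.0603
G1 X52.5884 Y44.2722
G1 X54.5309 Y41.6410
G1 X59.0740 Y39.5973
G00 X127.9275 Y188.9493
M4 S208
G1 X118.5452 Y165.8045 F3943
M5
G00 X0.0000 Y0.0000

1 u = 1 mm; y_m = 213.1878 − y.

[1] `<line>` line segment, #ff0000→engrave S208 F3943: (91.6254,76.6507) → (15.5294,105.7203)

[2] `<path>` cubic bezier, #ff0000→engrave S208 F3943: (69.4533,48.2762) → (65.5770,51.1656) → (61.5056,52.0579) → (57.7051,51.3839) → (54.6415,49.5745) → (52.7806,47.0603) → (52.5884,44.2722) → (54.5309,41.6410) → (59.0740,39.5973)

[3] `<line>` line segment, #ff0000→engrave S208 F3943: (127.9275,188.9493) → (118.5452,165.8045)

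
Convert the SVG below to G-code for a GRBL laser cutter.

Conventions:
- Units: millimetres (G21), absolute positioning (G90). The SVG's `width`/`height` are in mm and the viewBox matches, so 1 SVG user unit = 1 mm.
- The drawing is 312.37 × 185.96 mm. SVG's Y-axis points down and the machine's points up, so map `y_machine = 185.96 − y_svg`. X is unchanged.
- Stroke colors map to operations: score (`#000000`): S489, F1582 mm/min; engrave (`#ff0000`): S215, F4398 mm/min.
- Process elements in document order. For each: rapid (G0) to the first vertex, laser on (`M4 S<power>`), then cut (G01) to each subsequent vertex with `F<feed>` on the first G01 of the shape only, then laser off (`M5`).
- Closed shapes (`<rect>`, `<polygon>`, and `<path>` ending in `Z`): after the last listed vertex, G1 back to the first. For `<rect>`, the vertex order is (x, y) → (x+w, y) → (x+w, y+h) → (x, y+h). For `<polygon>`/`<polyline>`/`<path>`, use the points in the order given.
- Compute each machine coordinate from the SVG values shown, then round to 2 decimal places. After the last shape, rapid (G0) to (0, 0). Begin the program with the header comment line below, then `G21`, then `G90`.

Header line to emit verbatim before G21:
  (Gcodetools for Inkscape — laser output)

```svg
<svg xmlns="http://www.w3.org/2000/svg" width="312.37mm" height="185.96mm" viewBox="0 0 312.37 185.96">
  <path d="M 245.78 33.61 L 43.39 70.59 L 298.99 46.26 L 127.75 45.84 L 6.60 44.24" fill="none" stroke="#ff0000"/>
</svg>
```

1 u = 1 mm; y_m = 185.96 − y.

[1] `<path>` open polyline, #ff0000→engrave S215 F4398: (245.78,152.35) → (43.39,115.37) → (298.99,139.70) → (127.75,140.12) → (6.60,141.72)

(Gcodetools for Inkscape — laser output)
G21
G90
G0 X245.78 Y152.35
M4 S215
G01 X43.39 Y115.37 F4398
G01 X298.99 Y139.70
G01 X127.75 Y140.12
G01 X6.60 Y141.72
M5
G0 X0.00 Y0.00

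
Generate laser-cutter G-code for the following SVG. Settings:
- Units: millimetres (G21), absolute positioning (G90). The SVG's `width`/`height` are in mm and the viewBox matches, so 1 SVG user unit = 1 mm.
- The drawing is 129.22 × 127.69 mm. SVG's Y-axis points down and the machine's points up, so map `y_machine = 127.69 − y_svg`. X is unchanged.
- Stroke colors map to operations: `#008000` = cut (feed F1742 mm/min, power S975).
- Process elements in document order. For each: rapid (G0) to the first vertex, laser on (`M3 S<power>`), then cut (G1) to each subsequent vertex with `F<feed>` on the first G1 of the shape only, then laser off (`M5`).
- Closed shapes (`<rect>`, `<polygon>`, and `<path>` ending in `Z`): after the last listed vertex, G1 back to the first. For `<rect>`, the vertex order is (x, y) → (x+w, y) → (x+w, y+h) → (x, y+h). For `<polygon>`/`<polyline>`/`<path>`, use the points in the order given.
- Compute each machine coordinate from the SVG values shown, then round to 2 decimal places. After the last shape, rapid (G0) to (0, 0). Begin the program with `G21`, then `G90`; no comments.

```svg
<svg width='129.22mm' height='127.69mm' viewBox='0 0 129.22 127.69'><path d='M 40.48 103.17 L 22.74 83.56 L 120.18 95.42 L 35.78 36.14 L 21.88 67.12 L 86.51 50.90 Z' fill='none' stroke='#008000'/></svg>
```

G21
G90
G0 X40.48 Y24.52
M3 S975
G1 X22.74 Y44.13 F1742
G1 X120.18 Y32.27
G1 X35.78 Y91.55
G1 X21.88 Y60.57
G1 X86.51 Y76.79
G1 X40.48 Y24.52
M5
G0 X0.00 Y0.00

1 u = 1 mm; y_m = 127.69 − y.

[1] `<path>` closed polygon, #008000→cut S975 F1742: (40.48,24.52) → (22.74,44.13) → (120.18,32.27) → (35.78,91.55) → (21.88,60.57) → (86.51,76.79) → (40.48,24.52) (closed)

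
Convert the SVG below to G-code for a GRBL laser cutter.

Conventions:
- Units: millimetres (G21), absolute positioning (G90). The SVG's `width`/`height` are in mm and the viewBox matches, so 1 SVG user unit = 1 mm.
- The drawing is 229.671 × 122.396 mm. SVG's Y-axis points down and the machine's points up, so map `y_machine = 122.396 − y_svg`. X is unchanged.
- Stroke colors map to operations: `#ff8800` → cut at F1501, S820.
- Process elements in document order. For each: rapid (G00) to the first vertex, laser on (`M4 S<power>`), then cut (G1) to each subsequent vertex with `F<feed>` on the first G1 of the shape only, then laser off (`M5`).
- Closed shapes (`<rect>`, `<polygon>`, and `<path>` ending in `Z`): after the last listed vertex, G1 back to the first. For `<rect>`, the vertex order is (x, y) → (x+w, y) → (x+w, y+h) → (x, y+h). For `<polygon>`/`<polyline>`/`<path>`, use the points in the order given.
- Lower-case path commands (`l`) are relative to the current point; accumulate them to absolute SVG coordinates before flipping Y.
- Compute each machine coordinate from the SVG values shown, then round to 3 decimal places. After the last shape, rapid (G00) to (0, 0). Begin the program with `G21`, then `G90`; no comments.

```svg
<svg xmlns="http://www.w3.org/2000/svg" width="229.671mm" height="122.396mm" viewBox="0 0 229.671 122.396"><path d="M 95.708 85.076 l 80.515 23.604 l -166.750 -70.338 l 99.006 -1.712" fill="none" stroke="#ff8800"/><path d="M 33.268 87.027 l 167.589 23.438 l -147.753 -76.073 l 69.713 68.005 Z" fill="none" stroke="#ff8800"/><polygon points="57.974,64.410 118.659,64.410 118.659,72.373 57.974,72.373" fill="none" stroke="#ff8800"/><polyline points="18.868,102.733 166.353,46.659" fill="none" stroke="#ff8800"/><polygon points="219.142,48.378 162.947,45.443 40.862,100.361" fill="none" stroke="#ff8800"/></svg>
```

Since the viewBox matches the mm dimensions, user units are millimetres directly. The only transform is the Y-flip y_m = 122.396 − y_svg.

Shape 1 is a open polyline drawn with `<path>`. Its stroke #ff8800 means cut at S820, F1501. After flipping Y the toolpath is (95.708,37.320) → (176.223,13.716) → (9.473,84.054) → (108.479,85.766).

Shape 2 is a closed polygon drawn with `<path>`. Its stroke #ff8800 means cut at S820, F1501. After flipping Y the toolpath is (33.268,35.369) → (200.857,11.931) → (53.104,88.004) → (122.817,19.999) → (33.268,35.369), returning to the start.

Shape 3 is a rectangle drawn with `<polygon>`. Its stroke #ff8800 means cut at S820, F1501. After flipping Y the toolpath is (57.974,57.986) → (118.659,57.986) → (118.659,50.023) → (57.974,50.023) → (57.974,57.986), returning to the start.

Shape 4 is a line segment drawn with `<polyline>`. Its stroke #ff8800 means cut at S820, F1501. After flipping Y the toolpath is (18.868,19.663) → (166.353,75.737).

Shape 5 is a closed polygon drawn with `<polygon>`. Its stroke #ff8800 means cut at S820, F1501. After flipping Y the toolpath is (219.142,74.018) → (162.947,76.953) → (40.862,22.035) → (219.142,74.018), returning to the start.

G21
G90
G00 X95.708 Y37.320
M4 S820
G1 X176.223 Y13.716 F1501
G1 X9.473 Y84.054
G1 X108.479 Y85.766
M5
G00 X33.268 Y35.369
M4 S820
G1 X200.857 Y11.931 F1501
G1 X53.104 Y88.004
G1 X122.817 Y19.999
G1 X33.268 Y35.369
M5
G00 X57.974 Y57.986
M4 S820
G1 X118.659 Y57.986 F1501
G1 X118.659 Y50.023
G1 X57.974 Y50.023
G1 X57.974 Y57.986
M5
G00 X18.868 Y19.663
M4 S820
G1 X166.353 Y75.737 F1501
M5
G00 X219.142 Y74.018
M4 S820
G1 X162.947 Y76.953 F1501
G1 X40.862 Y22.035
G1 X219.142 Y74.018
M5
G00 X0.000 Y0.000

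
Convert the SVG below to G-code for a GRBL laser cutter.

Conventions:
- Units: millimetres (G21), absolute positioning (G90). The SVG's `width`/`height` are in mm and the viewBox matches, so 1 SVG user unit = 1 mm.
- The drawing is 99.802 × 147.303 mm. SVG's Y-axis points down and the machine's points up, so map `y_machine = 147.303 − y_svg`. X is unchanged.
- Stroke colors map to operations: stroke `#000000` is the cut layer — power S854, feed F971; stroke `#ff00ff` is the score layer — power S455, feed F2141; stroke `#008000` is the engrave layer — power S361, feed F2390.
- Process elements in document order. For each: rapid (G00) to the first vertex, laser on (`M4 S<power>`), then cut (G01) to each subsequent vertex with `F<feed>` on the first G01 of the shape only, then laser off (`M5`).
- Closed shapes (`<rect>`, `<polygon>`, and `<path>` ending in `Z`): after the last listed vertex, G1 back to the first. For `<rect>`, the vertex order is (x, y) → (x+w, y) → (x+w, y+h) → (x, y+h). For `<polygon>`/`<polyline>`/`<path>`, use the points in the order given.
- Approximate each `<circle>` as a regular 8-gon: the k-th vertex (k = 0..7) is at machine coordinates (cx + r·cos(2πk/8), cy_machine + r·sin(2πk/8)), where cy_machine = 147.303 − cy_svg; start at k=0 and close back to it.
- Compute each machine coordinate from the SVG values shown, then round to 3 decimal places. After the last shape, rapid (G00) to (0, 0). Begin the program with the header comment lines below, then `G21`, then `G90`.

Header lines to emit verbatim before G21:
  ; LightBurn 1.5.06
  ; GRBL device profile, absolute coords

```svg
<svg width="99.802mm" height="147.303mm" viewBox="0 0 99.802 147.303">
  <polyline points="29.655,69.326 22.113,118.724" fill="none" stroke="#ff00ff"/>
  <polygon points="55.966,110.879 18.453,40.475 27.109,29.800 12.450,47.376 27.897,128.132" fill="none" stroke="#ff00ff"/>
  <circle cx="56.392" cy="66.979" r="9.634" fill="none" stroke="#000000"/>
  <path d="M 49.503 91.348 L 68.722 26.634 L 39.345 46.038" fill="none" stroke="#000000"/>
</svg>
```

1 u = 1 mm; y_m = 147.303 − y.

[1] `<polyline>` line segment, #ff00ff→score S455 F2141: (29.655,77.977) → (22.113,28.579)

[2] `<polygon>` closed polygon, #ff00ff→score S455 F2141: (55.966,36.424) → (18.453,106.828) → (27.109,117.503) → (12.450,99.927) → (27.897,19.171) → (55.966,36.424) (closed)

[3] `<circle>` circle, #000000→cut S854 F971: (66.026,80.324) → (63.204,87.136) → (56.392,89.958) → (49.580,87.136) → (46.758,80.324) → (49.580,73.512) → (56.392,70.690) → (63.204,73.512) → (66.026,80.324) (closed)

[4] `<path>` open polyline, #000000→cut S854 F971: (49.503,55.955) → (68.722,120.669) → (39.345,101.265)

; LightBurn 1.5.06
; GRBL device profile, absolute coords
G21
G90
G00 X29.655 Y77.977
M4 S455
G01 X22.113 Y28.579 F2141
M5
G00 X55.966 Y36.424
M4 S455
G01 X18.453 Y106.828 F2141
G01 X27.109 Y117.503
G01 X12.450 Y99.927
G01 X27.897 Y19.171
G01 X55.966 Y36.424
M5
G00 X66.026 Y80.324
M4 S854
G01 X63.204 Y87.136 F971
G01 X56.392 Y89.958
G01 X49.580 Y87.136
G01 X46.758 Y80.324
G01 X49.580 Y73.512
G01 X56.392 Y70.690
G01 X63.204 Y73.512
G01 X66.026 Y80.324
M5
G00 X49.503 Y55.955
M4 S854
G01 X68.722 Y120.669 F971
G01 X39.345 Y101.265
M5
G00 X0.000 Y0.000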